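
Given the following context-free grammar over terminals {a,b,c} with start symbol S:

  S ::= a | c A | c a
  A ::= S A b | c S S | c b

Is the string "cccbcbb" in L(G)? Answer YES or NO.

CNF form of G:
  S -> T1 A | T1 T2 | a
  A -> S X3 | T1 T0 | T1 X4
  T0 -> b
  T1 -> c
  T2 -> a
  X3 -> A T0
  X4 -> S S

Fill CYK table bottom-up:
  [0..0]={T1}  "c"  orig:{}
  [1..1]={T1}  "c"  orig:{}
  [2..2]={T1}  "c"  orig:{}
  [3..3]={T0}  "b"  orig:{}
  [4..4]={T1}  "c"  orig:{}
  [5..5]={T0}  "b"  orig:{}
  [6..6]={T0}  "b"  orig:{}
  [0..1]=∅  "cc"
  [1..2]=∅  "cc"
  [2..3]={A}  "cb"
  [3..4]=∅  "bc"
  [4..5]={A}  "cb"
  [5..6]=∅  "bb"
  [0..2]=∅  "ccc"
  [1..3]={S}  "ccb"
  [2..4]=∅  "cbc"
  [3..5]=∅  "bcb"
  [4..6]={X3}  "cbb"  orig:{}
  [0..3]=∅  "cccb"
  [1..4]=∅  "ccbc"
  [2..5]=∅  "cbcb"
  [3..6]=∅  "bcbb"
  [0..4]=∅  "cccbc"
  [1..5]=∅  "ccbcb"
  [2..6]=∅  "cbcbb"
  [0..5]=∅  "cccbcb"
  [1..6]={A}  "ccbcbb"
  [0..6]={S}  "cccbcbb"

S ∈ T[0,6] ⇒ YES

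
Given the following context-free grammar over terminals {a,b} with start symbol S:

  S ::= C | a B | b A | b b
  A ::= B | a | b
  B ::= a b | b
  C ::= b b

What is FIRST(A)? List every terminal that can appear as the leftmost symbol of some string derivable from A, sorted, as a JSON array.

FIRST sets, iterate to fixpoint:
round 1:
  A via A→a: +{a}
  A via A→b: +{b}
  B via B→a b: +{a}
  B via B→b: +{b}
  C via C→b b: +{b}
  S via S→C: +{b}
  S via S→a B: +{a}
  S: {a,b}  A: {a,b}  B: {a,b}  C: {b}
round 2: (stable)
  S: {a,b}  A: {a,b}  B: {a,b}  C: {b}

FIRST(A) = ["a", "b"]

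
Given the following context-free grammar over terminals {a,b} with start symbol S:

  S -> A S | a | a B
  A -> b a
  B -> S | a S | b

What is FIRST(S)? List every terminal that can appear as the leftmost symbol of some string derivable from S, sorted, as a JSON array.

FIRST sets, iterate to fixpoint:
pass 1:
  A via A→b a: +{b}
  B via B→a S: +{a}
  B via B→b: +{b}
  S via S→A S: +{b}
  S via S→a: +{a}
  S: {a,b}  A: {b}  B: {a,b}
pass 2: done
  S: {a,b}  A: {b}  B: {a,b}

FIRST(S) = ["a", "b"]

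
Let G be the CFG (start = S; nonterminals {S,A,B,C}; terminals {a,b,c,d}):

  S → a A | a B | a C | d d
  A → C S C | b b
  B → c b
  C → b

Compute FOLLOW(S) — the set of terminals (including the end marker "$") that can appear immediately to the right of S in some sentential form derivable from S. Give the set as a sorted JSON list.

FIRST iteration:
round 1:
  A via A→b b: +{b}
  B via B→c b: +{c}
  C via C→b: +{b}
  S via S→a A: +{a}
  S via S→d d: +{d}
  S: {a,d}  A: {b}  B: {c}  C: {b}
round 2: done
  S: {a,d}  A: {b}  B: {c}  C: {b}

FOLLOW sets:
seed FOLLOW(S) with $
[1]
  A→C S C: FOLLOW(C) ⊇ FIRST(S) = {a,d}; new: +{a,d}
  A→C S C: FOLLOW(S) ⊇ FIRST(C) = {b}; new: +{b}
  S→a A: FOLLOW(A) ⊇ FOLLOW(S) ⊇ {$,b}; new: +{$,b}
  S→a B: FOLLOW(B) ⊇ FOLLOW(S) ⊇ {$,b}; new: +{$,b}
  S→a C: FOLLOW(C) ⊇ FOLLOW(S) ⊇ {$,b}; new: +{$,b}
  FOLLOW[S]={$,b}  FOLLOW[A]={$,b}  FOLLOW[B]={$,b}  FOLLOW[C]={$,a,b,d}
[2] (no change)
  FOLLOW[S]={$,b}  FOLLOW[A]={$,b}  FOLLOW[B]={$,b}  FOLLOW[C]={$,a,b,d}

FOLLOW(S) = ["$", "b"]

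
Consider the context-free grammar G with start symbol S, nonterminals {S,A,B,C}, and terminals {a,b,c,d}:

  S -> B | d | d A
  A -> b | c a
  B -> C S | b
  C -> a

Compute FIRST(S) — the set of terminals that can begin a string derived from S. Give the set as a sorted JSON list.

FIRST iteration:
pass 1:
  A via A→b: +{b}
  A via A→c a: +{c}
  B via B→b: +{b}
  C via C→a: +{a}
  S via S→B: +{b}
  S via S→d: +{d}
  FIRST(S)={b,d}  FIRST(A)={b,c}  FIRST(B)={b}  FIRST(C)={a}
pass 2:
  B via B→C S: +{a}
  S via S→B: +{a}
  FIRST(S)={a,b,d}  FIRST(A)={b,c}  FIRST(B)={a,b}  FIRST(C)={a}
pass 3: done
  FIRST(S)={a,b,d}  FIRST(A)={b,c}  FIRST(B)={a,b}  FIRST(C)={a}

FIRST(S) = ["a", "b", "d"]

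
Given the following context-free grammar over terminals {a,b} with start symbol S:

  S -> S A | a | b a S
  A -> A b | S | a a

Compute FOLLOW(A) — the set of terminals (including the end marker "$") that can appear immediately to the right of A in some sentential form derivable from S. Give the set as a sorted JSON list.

Compute FIRST by fixpoint:
round 1:
  A via A→a a: +{a}
  S via S→a: +{a}
  S via S→b a S: +{b}
  S: {a,b}  A: {a}
round 2:
  A via A→S: +{b}
  S: {a,b}  A: {a,b}
round 3: (no change)
  S: {a,b}  A: {a,b}

FOLLOW iteration:
FOLLOW(S) := {$}
iter 1:
  A→A b: FOLLOW(A) ⊇ FIRST(b) = {b}; new: +{b}
  A→S: FOLLOW(S) ⊇ FOLLOW(A) ⊇ {b}; new: +{b}
  S→S A: FOLLOW(S) ⊇ FIRST(A) = {a,b}; new: +{a}
  S→S A: FOLLOW(A) ⊇ FOLLOW(S) ⊇ {$,a,b}; new: +{$,a}
  FOLLOW(S)={$,a,b}  FOLLOW(A)={$,a,b}
iter 2: (stable)
  FOLLOW(S)={$,a,b}  FOLLOW(A)={$,a,b}

FOLLOW(A) = ["$", "a", "b"]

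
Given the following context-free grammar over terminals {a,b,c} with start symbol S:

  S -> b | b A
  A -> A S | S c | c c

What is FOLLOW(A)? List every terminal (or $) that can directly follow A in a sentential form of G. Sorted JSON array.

Compute FIRST by fixpoint:
iter 1:
  A via A→c c: +{c}
  S via S→b: +{b}
  S: {b}  A: {c}
iter 2:
  A via A→S c: +{b}
  S: {b}  A: {b,c}
iter 3: (no change)
  S: {b}  A: {b,c}

Compute FOLLOW by fixpoint:
FOLLOW(S) := {$}
iter 1:
  A→A S: FOLLOW(A) ⊇ FIRST(S) = {b}; new: +{b}
  A→A S: FOLLOW(S) ⊇ FOLLOW(A) ⊇ {b}; new: +{b}
  A→S c: FOLLOW(S) ⊇ FIRST(c) = {c}; new: +{c}
  S→b A: FOLLOW(A) ⊇ FOLLOW(S) ⊇ {$,b,c}; new: +{$,c}
  S: {$,b,c}  A: {$,b,c}
iter 2: (stable)
  S: {$,b,c}  A: {$,b,c}

FOLLOW(A) = ["$", "b", "c"]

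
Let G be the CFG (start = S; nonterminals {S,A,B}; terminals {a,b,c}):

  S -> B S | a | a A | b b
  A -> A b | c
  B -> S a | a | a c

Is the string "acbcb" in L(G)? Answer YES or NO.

Convert to CNF:
  S -> B S | T0 T0 | T1 A | a
  A -> A T0 | c
  B -> S T1 | T1 T2 | a
  T0 -> b
  T1 -> a
  T2 -> c

Fill CYK table bottom-up:
  [0..0]={B,S,T1}  "a"  orig:{B,S}
  [1..1]={A,T2}  "c"  orig:{A}
  [2..2]={T0}  "b"  orig:{}
  [3..3]={A,T2}  "c"  orig:{A}
  [4..4]={T0}  "b"  orig:{}
  [0..1]={B,S}  "ac"
  [1..2]={A}  "cb"
  [2..3]=∅  "bc"
  [3..4]={A}  "cb"
  [0..2]={S}  "acb"
  [1..3]=∅  "cbc"
  [2..4]=∅  "bcb"
  [0..3]=∅  "acbc"
  [1..4]=∅  "cbcb"
  [0..4]=∅  "acbcb"

S ∉ T[0,4] ⇒ NO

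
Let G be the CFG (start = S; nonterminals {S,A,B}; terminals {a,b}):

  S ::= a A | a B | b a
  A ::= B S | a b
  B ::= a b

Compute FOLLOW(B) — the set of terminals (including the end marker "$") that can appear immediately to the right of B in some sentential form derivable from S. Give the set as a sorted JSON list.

FIRST iteration:
[1]
  A via A→a b: +{a}
  B via B→a b: +{a}
  S via S→a A: +{a}
  S via S→b a: +{b}
  FIRST[S]={a,b}  FIRST[A]={a}  FIRST[B]={a}
[2] (stable)
  FIRST[S]={a,b}  FIRST[A]={a}  FIRST[B]={a}

FOLLOW sets:
FOLLOW(S) := {$}
round 1:
  A→B S: FOLLOW(B) ⊇ FIRST(S) = {a,b}; new: +{a,b}
  S→a A: FOLLOW(A) ⊇ FOLLOW(S) ⊇ {$}; new: +{$}
  S→a B: FOLLOW(B) ⊇ FOLLOW(S) ⊇ {$}; new: +{$}
  FOLLOW(S)={$}  FOLLOW(A)={$}  FOLLOW(B)={$,a,b}
round 2: — fixpoint
  FOLLOW(S)={$}  FOLLOW(A)={$}  FOLLOW(B)={$,a,b}

FOLLOW(B) = ["$", "a", "b"]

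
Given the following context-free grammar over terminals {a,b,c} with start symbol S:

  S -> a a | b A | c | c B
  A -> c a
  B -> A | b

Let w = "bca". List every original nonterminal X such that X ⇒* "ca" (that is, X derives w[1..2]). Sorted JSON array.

Convert to CNF:
  S -> T0 B | T1 T1 | T2 A | c
  A -> T0 T1
  B -> T0 T1 | b
  T0 -> c
  T1 -> a
  T2 -> b

CYK fill (cells [i..j] with 1 ≤ i ≤ j ≤ 2 only):
  [1..1]={S,T0}  "c"  orig:{S}
  [2..2]={T1}  "a"  orig:{}
  [1..2]={A,B}  "ca"

Original NTs in T[1,2] deriving "ca": ["A", "B"]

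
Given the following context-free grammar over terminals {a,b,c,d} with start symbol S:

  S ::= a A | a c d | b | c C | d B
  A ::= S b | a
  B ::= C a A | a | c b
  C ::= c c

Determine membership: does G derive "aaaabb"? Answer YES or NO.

Convert to CNF:
  S -> T1 A | T1 X5 | T2 C | T3 B | b
  A -> S T0 | a
  B -> C X4 | T2 T0 | a
  C -> T2 T2
  T0 -> b
  T1 -> a
  T2 -> c
  T3 -> d
  X4 -> T1 A
  X5 -> T2 T3

CYK table (by increasing span):
  cell(0,0) a: {A,B,T1}  orig:{A,B}
  cell(1,1) a: {A,B,T1}  orig:{A,B}
  cell(2,2) a: {A,B,T1}  orig:{A,B}
  cell(3,3) a: {A,B,T1}  orig:{A,B}
  cell(4,4) b: {S,T0}  orig:{S}
  cell(5,5) b: {S,T0}  orig:{S}
  cell(0,1) aa: {S,X4}  orig:{S}
  cell(1,2) aa: {S,X4}  orig:{S}
  cell(2,3) aa: {S,X4}  orig:{S}
  cell(3,4) ab: ∅
  cell(4,5) bb: {A}
  cell(0,2) aaa: ∅
  cell(1,3) aaa: ∅
  cell(2,4) aab: {A}
  cell(3,5) abb: {S,X4}  orig:{S}
  cell(0,3) aaaa: ∅
  cell(1,4) aaab: {S,X4}  orig:{S}
  cell(2,5) aabb: ∅
  cell(0,4) aaaab: ∅
  cell(1,5) aaabb: {A}
  cell(0,5) aaaabb: {S,X4}  orig:{S}

S ∈ T[0,5] ⇒ YES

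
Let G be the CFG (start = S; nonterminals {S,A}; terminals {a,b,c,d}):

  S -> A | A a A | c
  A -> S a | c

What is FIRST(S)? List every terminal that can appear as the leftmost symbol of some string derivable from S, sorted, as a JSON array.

Compute FIRST by fixpoint:
pass 1:
  A via A→c: +{c}
  S via S→A: +{c}
  FIRST[S]={c}  FIRST[A]={c}
pass 2: done
  FIRST[S]={c}  FIRST[A]={c}

FIRST(S) = ["c"]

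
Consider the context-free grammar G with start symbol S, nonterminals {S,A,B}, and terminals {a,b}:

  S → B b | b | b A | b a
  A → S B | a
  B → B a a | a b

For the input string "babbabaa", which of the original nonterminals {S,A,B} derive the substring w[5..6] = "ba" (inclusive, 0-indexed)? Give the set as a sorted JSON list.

CNF form of G:
  S -> B T1 | T1 A | T1 T0 | b
  A -> S B | a
  B -> B X2 | T0 T1
  T0 -> a
  T1 -> b
  X2 -> T0 T0

CYK fill — only the sub-triangle for w[5..6]:
  cell(5,5) b: {S,T1}  orig:{S}
  cell(6,6) a: {A,T0}  orig:{A}
  cell(5,6) ba: {S}

Original NTs in T[5,6] deriving "ba": ["S"]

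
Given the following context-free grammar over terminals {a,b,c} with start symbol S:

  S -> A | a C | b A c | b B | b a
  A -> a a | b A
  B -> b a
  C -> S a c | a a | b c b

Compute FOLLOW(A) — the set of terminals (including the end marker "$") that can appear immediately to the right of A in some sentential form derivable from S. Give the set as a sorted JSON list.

Compute FIRST by fixpoint:
[1]
  A via A→a a: +{a}
  A via A→b A: +{b}
  B via B→b a: +{b}
  C via C→a a: +{a}
  C via C→b c b: +{b}
  S via S→A: +{a,b}
  FIRST[S]={a,b}  FIRST[A]={a,b}  FIRST[B]={b}  FIRST[C]={a,b}
[2] (no change)
  FIRST[S]={a,b}  FIRST[A]={a,b}  FIRST[B]={b}  FIRST[C]={a,b}

FOLLOW sets:
seed FOLLOW(S) with $
[1]
  C→S a c: FOLLOW(S) ⊇ FIRST(a) = {a}; new: +{a}
  S→A: FOLLOW(A) ⊇ FOLLOW(S) ⊇ {$,a}; new: +{$,a}
  S→a C: FOLLOW(C) ⊇ FOLLOW(S) ⊇ {$,a}; new: +{$,a}
  S→b A c: FOLLOW(A) ⊇ FIRST(c) = {c}; new: +{c}
  S→b B: FOLLOW(B) ⊇ FOLLOW(S) ⊇ {$,a}; new: +{$,a}
  S: {$,a}  A: {$,a,c}  B: {$,a}  C: {$,a}
[2] (stable)
  S: {$,a}  A: {$,a,c}  B: {$,a}  C: {$,a}

FOLLOW(A) = ["$", "a", "c"]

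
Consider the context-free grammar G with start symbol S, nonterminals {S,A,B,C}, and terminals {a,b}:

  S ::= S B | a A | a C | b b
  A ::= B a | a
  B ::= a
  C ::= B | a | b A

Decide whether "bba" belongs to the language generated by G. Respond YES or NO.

Convert to CNF:
  S -> S B | T0 A | T0 C | T1 T1
  A -> B T0 | a
  B -> a
  C -> T1 A | a
  T0 -> a
  T1 -> b

Fill CYK table bottom-up:
  T[0,0] 'b' = {T1}  orig:{}
  T[1,1] 'b' = {T1}  orig:{}
  T[2,2] 'a' = {A,B,C,T0}  orig:{A,B,C}
  T[0,1] 'bb' = {S}
  T[1,2] 'ba' = {C}
  T[0,2] 'bba' = {S}

S ∈ T[0,2] ⇒ YES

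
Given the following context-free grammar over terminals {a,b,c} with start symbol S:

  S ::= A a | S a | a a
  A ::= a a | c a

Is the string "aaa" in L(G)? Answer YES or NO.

CNF form of G:
  S -> A T0 | S T0 | T0 T0
  A -> T0 T0 | T1 T0
  T0 -> a
  T1 -> c

CYK table (by increasing span):
  cell(0,0) a: {T0}  orig:{}
  cell(1,1) a: {T0}  orig:{}
  cell(2,2) a: {T0}  orig:{}
  cell(0,1) aa: {A,S}
  cell(1,2) aa: {A,S}
  cell(0,2) aaa: {S}

S ∈ T[0,2] ⇒ YES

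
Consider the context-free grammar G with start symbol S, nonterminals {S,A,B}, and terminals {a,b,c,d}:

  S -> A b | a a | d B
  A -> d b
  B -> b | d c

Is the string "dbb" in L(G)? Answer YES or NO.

Convert to CNF:
  S -> A T1 | T0 B | T3 T3
  A -> T0 T1
  B -> T0 T2 | b
  T0 -> d
  T1 -> b
  T2 -> c
  T3 -> a

CYK table (by increasing span):
  T[0,0] 'd' = {T0}  orig:{}
  T[1,1] 'b' = {B,T1}  orig:{B}
  T[2,2] 'b' = {B,T1}  orig:{B}
  T[0,1] 'db' = {A,S}
  T[1,2] 'bb' = ∅
  T[0,2] 'dbb' = {S}

S ∈ T[0,2] ⇒ YES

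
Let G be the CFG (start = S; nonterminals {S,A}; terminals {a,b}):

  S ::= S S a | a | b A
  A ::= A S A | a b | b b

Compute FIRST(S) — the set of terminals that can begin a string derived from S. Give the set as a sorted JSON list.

Compute FIRST by fixpoint:
iter 1:
  A via A→a b: +{a}
  A via A→b b: +{b}
  S via S→a: +{a}
  S via S→b A: +{b}
  FIRST[S]={a,b}  FIRST[A]={a,b}
iter 2: done
  FIRST[S]={a,b}  FIRST[A]={a,b}

FIRST(S) = ["a", "b"]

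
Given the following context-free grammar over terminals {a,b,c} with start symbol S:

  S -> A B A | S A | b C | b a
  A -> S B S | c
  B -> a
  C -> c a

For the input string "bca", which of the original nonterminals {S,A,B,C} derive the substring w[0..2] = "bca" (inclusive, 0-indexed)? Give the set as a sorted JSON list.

Convert to CNF:
  S -> A X4 | S A | T2 C | T2 T1
  A -> S X3 | c
  B -> a
  C -> T0 T1
  T0 -> c
  T1 -> a
  T2 -> b
  X3 -> B S
  X4 -> B A

CYK fill (cells [i..j] with 0 ≤ i ≤ j ≤ 2 only):
  T[0,0] 'b' = {T2}  orig:{}
  T[1,1] 'c' = {A,T0}  orig:{A}
  T[2,2] 'a' = {B,T1}  orig:{B}
  T[0,1] 'bc' = ∅
  T[1,2] 'ca' = {C}
  T[0,2] 'bca' = {S}

Original NTs in T[0,2] deriving "bca": ["S"]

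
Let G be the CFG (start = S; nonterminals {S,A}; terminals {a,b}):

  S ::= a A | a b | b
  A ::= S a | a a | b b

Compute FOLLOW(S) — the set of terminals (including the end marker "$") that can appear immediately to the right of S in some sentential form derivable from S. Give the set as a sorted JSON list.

Compute FIRST by fixpoint:
round 1:
  A via A→a a: +{a}
  A via A→b b: +{b}
  S via S→a A: +{a}
  S via S→b: +{b}
  FIRST(S)={a,b}  FIRST(A)={a,b}
round 2: — fixpoint
  FIRST(S)={a,b}  FIRST(A)={a,b}

FOLLOW sets:
seed FOLLOW(S) with $
round 1:
  A→S a: FOLLOW(S) ⊇ FIRST(a) = {a}; new: +{a}
  S→a A: FOLLOW(A) ⊇ FOLLOW(S) ⊇ {$,a}; new: +{$,a}
  S: {$,a}  A: {$,a}
round 2: (no change)
  S: {$,a}  A: {$,a}

FOLLOW(S) = ["$", "a"]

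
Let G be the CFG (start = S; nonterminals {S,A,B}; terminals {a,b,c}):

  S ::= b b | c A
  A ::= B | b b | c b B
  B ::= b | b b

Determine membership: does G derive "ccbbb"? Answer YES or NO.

Convert to CNF:
  S -> T0 T0 | T1 A
  A -> T0 T0 | T1 X2 | b
  B -> T0 T0 | b
  T0 -> b
  T1 -> c
  X2 -> T0 B

CYK fill:
  [0..0]={T1}  "c"  orig:{}
  [1..1]={T1}  "c"  orig:{}
  [2..2]={A,B,T0}  "b"  orig:{A,B}
  [3..3]={A,B,T0}  "b"  orig:{A,B}
  [4..4]={A,B,T0}  "b"  orig:{A,B}
  [0..1]=∅  "cc"
  [1..2]={S}  "cb"
  [2..3]={A,B,S,X2}  "bb"  orig:{A,B,S}
  [3..4]={A,B,S,X2}  "bb"  orig:{A,B,S}
  [0..2]=∅  "ccb"
  [1..3]={A,S}  "cbb"
  [2..4]={X2}  "bbb"  orig:{}
  [0..3]={S}  "ccbb"
  [1..4]={A}  "cbbb"
  [0..4]={S}  "ccbbb"

S ∈ T[0,4] ⇒ YES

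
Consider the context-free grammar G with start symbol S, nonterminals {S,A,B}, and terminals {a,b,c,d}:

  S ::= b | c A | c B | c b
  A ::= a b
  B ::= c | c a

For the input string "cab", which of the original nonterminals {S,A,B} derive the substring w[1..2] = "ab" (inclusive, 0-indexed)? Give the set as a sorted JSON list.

CNF form of G:
  S -> T2 A | T2 B | T2 T1 | b
  A -> T0 T1
  B -> T2 T0 | c
  T0 -> a
  T1 -> b
  T2 -> c

CYK table (by increasing span), restricted to cells inside w[1..2]:
  [1..1]={T0}  "a"  orig:{}
  [2..2]={S,T1}  "b"  orig:{S}
  [1..2]={A}  "ab"

Original NTs in T[1,2] deriving "ab": ["A"]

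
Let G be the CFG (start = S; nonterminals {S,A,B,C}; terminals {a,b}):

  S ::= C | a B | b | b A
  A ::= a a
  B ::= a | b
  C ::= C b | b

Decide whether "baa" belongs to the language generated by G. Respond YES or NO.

CNF form of G:
  S -> C T1 | T0 B | T1 A | b
  A -> T0 T0
  B -> a | b
  C -> C T1 | b
  T0 -> a
  T1 -> b

CYK table (by increasing span):
  cell(0,0) b: {B,C,S,T1}  orig:{B,C,S}
  cell(1,1) a: {B,T0}  orig:{B}
  cell(2,2) a: {B,T0}  orig:{B}
  cell(0,1) ba: ∅
  cell(1,2) aa: {A,S}
  cell(0,2) baa: {S}

S ∈ T[0,2] ⇒ YES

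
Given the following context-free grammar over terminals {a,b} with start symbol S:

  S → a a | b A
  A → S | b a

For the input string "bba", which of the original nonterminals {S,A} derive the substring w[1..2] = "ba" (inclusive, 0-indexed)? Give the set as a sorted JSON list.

CNF form of G:
  S -> T0 T0 | T1 A
  A -> T0 T0 | T1 A | T1 T0
  T0 -> a
  T1 -> b

CYK table (by increasing span) — only the sub-triangle for w[1..2]:
  cell(1,1) b: {T1}  orig:{}
  cell(2,2) a: {T0}  orig:{}
  cell(1,2) ba: {A}

Original NTs in T[1,2] deriving "ba": ["A"]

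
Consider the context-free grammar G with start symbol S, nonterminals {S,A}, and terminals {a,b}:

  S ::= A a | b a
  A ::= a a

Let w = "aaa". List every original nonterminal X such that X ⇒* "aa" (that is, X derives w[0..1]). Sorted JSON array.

Convert to CNF:
  S -> A T0 | T1 T0
  A -> T0 T0
  T0 -> a
  T1 -> b

CYK table (by increasing span) — only the sub-triangle for w[0..1]:
  T[0,0] 'a' = {T0}  orig:{}
  T[1,1] 'a' = {T0}  orig:{}
  T[0,1] 'aa' = {A}

Original NTs in T[0,1] deriving "aa": ["A"]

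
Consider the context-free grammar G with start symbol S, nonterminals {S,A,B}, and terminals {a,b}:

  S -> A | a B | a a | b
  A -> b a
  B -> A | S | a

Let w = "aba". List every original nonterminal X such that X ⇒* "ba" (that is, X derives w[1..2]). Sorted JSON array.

CNF form of G:
  S -> T0 T1 | T1 B | T1 T1 | b
  A -> T0 T1
  B -> T0 T1 | T1 B | T1 T1 | a | b
  T0 -> b
  T1 -> a

CYK table (by increasing span) — only the sub-triangle for w[1..2]:
  [1..1]={B,S,T0}  "b"  orig:{B,S}
  [2..2]={B,T1}  "a"  orig:{B}
  [1..2]={A,B,S}  "ba"

Original NTs in T[1,2] deriving "ba": ["A", "B", "S"]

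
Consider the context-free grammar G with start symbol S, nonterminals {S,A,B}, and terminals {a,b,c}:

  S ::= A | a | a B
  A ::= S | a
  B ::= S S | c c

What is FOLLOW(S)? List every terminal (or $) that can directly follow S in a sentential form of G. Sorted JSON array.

FIRST iteration:
pass 1:
  A via A→a: +{a}
  B via B→c c: +{c}
  S via S→A: +{a}
  FIRST[S]={a}  FIRST[A]={a}  FIRST[B]={c}
pass 2:
  B via B→S S: +{a}
  FIRST[S]={a}  FIRST[A]={a}  FIRST[B]={a,c}
pass 3: done
  FIRST[S]={a}  FIRST[A]={a}  FIRST[B]={a,c}

FOLLOW sets:
initialize: $ ∈ FOLLOW(S)
iter 1:
  B→S S: FOLLOW(S) ⊇ FIRST(S) = {a}; new: +{a}
  S→A: FOLLOW(A) ⊇ FOLLOW(S) ⊇ {$,a}; new: +{$,a}
  S→a B: FOLLOW(B) ⊇ FOLLOW(S) ⊇ {$,a}; new: +{$,a}
  FOLLOW[S]={$,a}  FOLLOW[A]={$,a}  FOLLOW[B]={$,a}
iter 2: (stable)
  FOLLOW[S]={$,a}  FOLLOW[A]={$,a}  FOLLOW[B]={$,a}

FOLLOW(S) = ["$", "a"]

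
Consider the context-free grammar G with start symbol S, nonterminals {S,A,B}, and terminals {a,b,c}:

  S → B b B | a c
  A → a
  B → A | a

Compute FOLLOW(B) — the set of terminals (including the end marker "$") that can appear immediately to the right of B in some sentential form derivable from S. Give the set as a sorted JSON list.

FIRST sets, iterate to fixpoint:
round 1:
  A via A→a: +{a}
  B via B→A: +{a}
  S via S→B b B: +{a}
  FIRST(S)={a}  FIRST(A)={a}  FIRST(B)={a}
round 2: (no change)
  FIRST(S)={a}  FIRST(A)={a}  FIRST(B)={a}

FOLLOW iteration:
initialize: $ ∈ FOLLOW(S)
round 1:
  S→B b B: FOLLOW(B) ⊇ FIRST(b) = {b}; new: +{b}
  S→B b B: FOLLOW(B) ⊇ FOLLOW(S) ⊇ {$}; new: +{$}
  FOLLOW(S)={$}  FOLLOW(A)={}  FOLLOW(B)={$,b}
round 2:
  B→A: FOLLOW(A) ⊇ FOLLOW(B) ⊇ {$,b}; new: +{$,b}
  FOLLOW(S)={$}  FOLLOW(A)={$,b}  FOLLOW(B)={$,b}
round 3: done
  FOLLOW(S)={$}  FOLLOW(A)={$,b}  FOLLOW(B)={$,b}

FOLLOW(B) = ["$", "b"]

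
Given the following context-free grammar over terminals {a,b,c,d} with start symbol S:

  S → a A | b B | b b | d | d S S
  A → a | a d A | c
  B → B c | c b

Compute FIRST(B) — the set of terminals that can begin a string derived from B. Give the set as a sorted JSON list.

FIRST iteration:
iter 1:
  A via A→a: +{a}
  A via A→c: +{c}
  B via B→c b: +{c}
  S via S→a A: +{a}
  S via S→b B: +{b}
  S via S→d: +{d}
  FIRST[S]={a,b,d}  FIRST[A]={a,c}  FIRST[B]={c}
iter 2: (no change)
  FIRST[S]={a,b,d}  FIRST[A]={a,c}  FIRST[B]={c}

FIRST(B) = ["c"]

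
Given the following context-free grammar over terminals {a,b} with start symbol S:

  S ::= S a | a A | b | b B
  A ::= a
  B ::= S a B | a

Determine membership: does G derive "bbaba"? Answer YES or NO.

Convert to CNF:
  S -> S T0 | T0 A | T1 B | b
  A -> a
  B -> S X2 | a
  T0 -> a
  T1 -> b
  X2 -> T0 B

Fill CYK table bottom-up:
  [0..0]={S,T1}  "b"  orig:{S}
  [1..1]={S,T1}  "b"  orig:{S}
  [2..2]={A,B,T0}  "a"  orig:{A,B}
  [3..3]={S,T1}  "b"  orig:{S}
  [4..4]={A,B,T0}  "a"  orig:{A,B}
  [0..1]=∅  "bb"
  [1..2]={S}  "ba"
  [2..3]=∅  "ab"
  [3..4]={S}  "ba"
  [0..2]=∅  "bba"
  [1..3]=∅  "bab"
  [2..4]=∅  "aba"
  [0..3]=∅  "bbab"
  [1..4]=∅  "baba"
  [0..4]=∅  "bbaba"

S ∉ T[0,4] ⇒ NO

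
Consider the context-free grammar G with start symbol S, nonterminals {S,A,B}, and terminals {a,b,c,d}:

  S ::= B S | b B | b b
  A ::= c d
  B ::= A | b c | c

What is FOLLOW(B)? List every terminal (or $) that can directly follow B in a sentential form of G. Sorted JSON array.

FIRST iteration:
[1]
  A via A→c d: +{c}
  B via B→A: +{c}
  B via B→b c: +{b}
  S via S→B S: +{b,c}
  S: {b,c}  A: {c}  B: {b,c}
[2] (stable)
  S: {b,c}  A: {c}  B: {b,c}

Compute FOLLOW by fixpoint:
seed FOLLOW(S) with $
round 1:
  S→B S: FOLLOW(B) ⊇ FIRST(S) = {b,c}; new: +{b,c}
  S→b B: FOLLOW(B) ⊇ FOLLOW(S) ⊇ {$}; new: +{$}
  S: {$}  A: {}  B: {$,b,c}
round 2:
  B→A: FOLLOW(A) ⊇ FOLLOW(B) ⊇ {$,b,c}; new: +{$,b,c}
  S: {$}  A: {$,b,c}  B: {$,b,c}
round 3: — fixpoint
  S: {$}  A: {$,b,c}  B: {$,b,c}

FOLLOW(B) = ["$", "b", "c"]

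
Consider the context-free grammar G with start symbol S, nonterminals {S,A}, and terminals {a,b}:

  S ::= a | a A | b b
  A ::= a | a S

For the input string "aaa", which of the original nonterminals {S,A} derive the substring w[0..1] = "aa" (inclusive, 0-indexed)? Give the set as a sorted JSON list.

Convert to CNF:
  S -> T0 A | T1 T1 | a
  A -> T0 S | a
  T0 -> a
  T1 -> b

Fill CYK table bottom-up, restricted to cells inside w[0..1]:
  [0..0]={A,S,T0}  "a"  orig:{A,S}
  [1..1]={A,S,T0}  "a"  orig:{A,S}
  [0..1]={A,S}  "aa"

Original NTs in T[0,1] deriving "aa": ["A", "S"]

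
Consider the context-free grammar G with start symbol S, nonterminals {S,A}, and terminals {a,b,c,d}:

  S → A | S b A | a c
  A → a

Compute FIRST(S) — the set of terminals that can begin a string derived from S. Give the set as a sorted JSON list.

Compute FIRST by fixpoint:
iter 1:
  A via A→a: +{a}
  S via S→A: +{a}
  S: {a}  A: {a}
iter 2: (no change)
  S: {a}  A: {a}

FIRST(S) = ["a"]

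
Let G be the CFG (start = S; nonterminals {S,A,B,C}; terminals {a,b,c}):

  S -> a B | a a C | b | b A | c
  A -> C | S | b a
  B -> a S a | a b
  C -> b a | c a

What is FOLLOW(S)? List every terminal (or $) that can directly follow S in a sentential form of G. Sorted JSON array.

Compute FIRST by fixpoint:
[1]
  A via A→b a: +{b}
  B via B→a S a: +{a}
  C via C→b a: +{b}
  C via C→c a: +{c}
  S via S→a B: +{a}
  S via S→b: +{b}
  S via S→c: +{c}
  FIRST[S]={a,b,c}  FIRST[A]={b}  FIRST[B]={a}  FIRST[C]={b,c}
[2]
  A via A→C: +{c}
  A via A→S: +{a}
  FIRST[S]={a,b,c}  FIRST[A]={a,b,c}  FIRST[B]={a}  FIRST[C]={b,c}
[3] (stable)
  FIRST[S]={a,b,c}  FIRST[A]={a,b,c}  FIRST[B]={a}  FIRST[C]={b,c}

Compute FOLLOW by fixpoint:
FOLLOW(S) := {$}
iter 1:
  B→a S a: FOLLOW(S) ⊇ FIRST(a) = {a}; new: +{a}
  S→a B: FOLLOW(B) ⊇ FOLLOW(S) ⊇ {$,a}; new: +{$,a}
  S→a a C: FOLLOW(C) ⊇ FOLLOW(S) ⊇ {$,a}; new: +{$,a}
  S→b A: FOLLOW(A) ⊇ FOLLOW(S) ⊇ {$,a}; new: +{$,a}
  S: {$,a}  A: {$,a}  B: {$,a}  C: {$,a}
iter 2: done
  S: {$,a}  A: {$,a}  B: {$,a}  C: {$,a}

FOLLOW(S) = ["$", "a"]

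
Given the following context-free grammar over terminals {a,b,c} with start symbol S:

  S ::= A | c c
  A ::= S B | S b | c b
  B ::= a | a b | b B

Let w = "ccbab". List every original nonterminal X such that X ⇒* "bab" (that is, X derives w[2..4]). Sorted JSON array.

CNF form of G:
  S -> S B | S T0 | T1 T0 | T1 T1
  A -> S B | S T0 | T1 T0
  B -> T0 B | T2 T0 | a
  T0 -> b
  T1 -> c
  T2 -> a

CYK table (by increasing span) (cells [i..j] with 2 ≤ i ≤ j ≤ 4 only):
  [2..2]={T0}  "b"  orig:{}
  [3..3]={B,T2}  "a"  orig:{B}
  [4..4]={T0}  "b"  orig:{}
  [2..3]={B}  "ba"
  [3..4]={B}  "ab"
  [2..4]={B}  "bab"

Original NTs in T[2,4] deriving "bab": ["B"]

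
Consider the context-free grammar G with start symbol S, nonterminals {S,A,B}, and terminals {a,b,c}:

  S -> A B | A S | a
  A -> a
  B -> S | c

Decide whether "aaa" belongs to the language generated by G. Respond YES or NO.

Convert to CNF:
  S -> A B | A S | a
  A -> a
  B -> A B | A S | a | c

Fill CYK table bottom-up:
  T[0,0] 'a' = {A,B,S}
  T[1,1] 'a' = {A,B,S}
  T[2,2] 'a' = {A,B,S}
  T[0,1] 'aa' = {B,S}
  T[1,2] 'aa' = {B,S}
  T[0,2] 'aaa' = {B,S}

S ∈ T[0,2] ⇒ YES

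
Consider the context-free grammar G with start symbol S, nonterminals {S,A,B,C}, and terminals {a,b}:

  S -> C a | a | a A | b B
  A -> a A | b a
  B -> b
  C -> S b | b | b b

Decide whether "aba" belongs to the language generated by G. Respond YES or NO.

CNF form of G:
  S -> C T0 | T0 A | T1 B | a
  A -> T0 A | T1 T0
  B -> b
  C -> S T1 | T1 T1 | b
  T0 -> a
  T1 -> b

Fill CYK table bottom-up:
  cell(0,0) a: {S,T0}  orig:{S}
  cell(1,1) b: {B,C,T1}  orig:{B,C}
  cell(2,2) a: {S,T0}  orig:{S}
  cell(0,1) ab: {C}
  cell(1,2) ba: {A,S}
  cell(0,2) aba: {A,S}

S ∈ T[0,2] ⇒ YES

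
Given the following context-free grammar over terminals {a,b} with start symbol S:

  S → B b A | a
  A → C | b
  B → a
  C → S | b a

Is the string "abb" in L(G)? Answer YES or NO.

CNF form of G:
  S -> B X4 | a
  A -> B X2 | T0 T1 | a | b
  B -> a
  C -> B X3 | T0 T1 | a
  T0 -> b
  T1 -> a
  X2 -> T0 A
  X3 -> T0 A
  X4 -> T0 A

CYK table (by increasing span):
  [0..0]={A,B,C,S,T1}  "a"  orig:{A,B,C,S}
  [1..1]={A,T0}  "b"  orig:{A}
  [2..2]={A,T0}  "b"  orig:{A}
  [0..1]=∅  "ab"
  [1..2]={X2,X3,X4}  "bb"  orig:{}
  [0..2]={A,C,S}  "abb"

S ∈ T[0,2] ⇒ YES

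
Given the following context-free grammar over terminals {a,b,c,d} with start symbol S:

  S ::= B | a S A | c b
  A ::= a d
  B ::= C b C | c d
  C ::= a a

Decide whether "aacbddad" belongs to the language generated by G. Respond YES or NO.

CNF form of G:
  S -> C X5 | T0 X6 | T3 T1 | T3 T2
  A -> T0 T1
  B -> C X4 | T3 T1
  C -> T0 T0
  T0 -> a
  T1 -> d
  T2 -> b
  T3 -> c
  X4 -> T2 C
  X5 -> T2 C
  X6 -> S A

CYK fill:
  cell(0,0) a: {T0}  orig:{}
  cell(1,1) a: {T0}  orig:{}
  cell(2,2) c: {T3}  orig:{}
  cell(3,3) b: {T2}  orig:{}
  cell(4,4) d: {T1}  orig:{}
  cell(5,5) d: {T1}  orig:{}
  cell(6,6) a: {T0}  orig:{}
  cell(7,7) d: {T1}  orig:{}
  cell(0,1) aa: {C}
  cell(1,2) ac: ∅
  cell(2,3) cb: {S}
  cell(3,4) bd: ∅
  cell(4,5) dd: ∅
  cell(5,6) da: ∅
  cell(6,7) ad: {A}
  cell(0,2) aac: ∅
  cell(1,3) acb: ∅
  cell(2,4) cbd: ∅
  cell(3,5) bdd: ∅
  cell(4,6) dda: ∅
  cell(5,7) dad: ∅
  cell(0,3) aacb: ∅
  cell(1,4) acbd: ∅
  cell(2,5) cbdd: ∅
  cell(3,6) bdda: ∅
  cell(4,7) ddad: ∅
  cell(0,4) aacbd: ∅
  cell(1,5) acbdd: ∅
  cell(2,6) cbdda: ∅
  cell(3,7) bddad: ∅
  cell(0,5) aacbdd: ∅
  cell(1,6) acbdda: ∅
  cell(2,7) cbddad: ∅
  cell(0,6) aacbdda: ∅
  cell(1,7) acbddad: ∅
  cell(0,7) aacbddad: ∅

S ∉ T[0,7] ⇒ NO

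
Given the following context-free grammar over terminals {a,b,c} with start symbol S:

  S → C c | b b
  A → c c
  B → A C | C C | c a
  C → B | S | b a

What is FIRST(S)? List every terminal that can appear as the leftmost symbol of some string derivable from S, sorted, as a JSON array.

FIRST sets, iterate to fixpoint:
pass 1:
  A via A→c c: +{c}
  B via B→A C: +{c}
  C via C→B: +{c}
  C via C→b a: +{b}
  S via S→C c: +{b,c}
  S: {b,c}  A: {c}  B: {c}  C: {b,c}
pass 2:
  B via B→C C: +{b}
  S: {b,c}  A: {c}  B: {b,c}  C: {b,c}
pass 3: (stable)
  S: {b,c}  A: {c}  B: {b,c}  C: {b,c}

FIRST(S) = ["b", "c"]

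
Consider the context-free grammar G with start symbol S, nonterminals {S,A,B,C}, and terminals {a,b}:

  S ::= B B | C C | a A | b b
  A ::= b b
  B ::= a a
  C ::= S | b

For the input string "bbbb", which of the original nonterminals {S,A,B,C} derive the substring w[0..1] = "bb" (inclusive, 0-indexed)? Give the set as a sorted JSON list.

CNF form of G:
  S -> B B | C C | T0 T0 | T1 A
  A -> T0 T0
  B -> T1 T1
  C -> B B | C C | T0 T0 | T1 A | b
  T0 -> b
  T1 -> a

CYK fill (cells [i..j] with 0 ≤ i ≤ j ≤ 1 only):
  [0..0]={C,T0}  "b"  orig:{C}
  [1..1]={C,T0}  "b"  orig:{C}
  [0..1]={A,C,S}  "bb"

Original NTs in T[0,1] deriving "bb": ["A", "C", "S"]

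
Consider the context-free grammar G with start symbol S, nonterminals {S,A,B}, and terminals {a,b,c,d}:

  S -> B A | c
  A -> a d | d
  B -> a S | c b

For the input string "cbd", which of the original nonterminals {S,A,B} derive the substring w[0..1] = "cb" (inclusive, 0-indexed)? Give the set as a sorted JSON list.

Convert to CNF:
  S -> B A | c
  A -> T0 T1 | d
  B -> T0 S | T2 T3
  T0 -> a
  T1 -> d
  T2 -> c
  T3 -> b

CYK fill, restricted to cells inside w[0..1]:
  [0..0]={S,T2}  "c"  orig:{S}
  [1..1]={T3}  "b"  orig:{}
  [0..1]={B}  "cb"

Original NTs in T[0,1] deriving "cb": ["B"]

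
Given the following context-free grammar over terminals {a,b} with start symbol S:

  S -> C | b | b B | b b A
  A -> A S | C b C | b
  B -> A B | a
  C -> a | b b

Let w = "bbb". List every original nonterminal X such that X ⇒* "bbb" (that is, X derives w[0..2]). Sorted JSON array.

Convert to CNF:
  S -> T0 B | T0 T0 | T0 X2 | a | b
  A -> A S | C X1 | b
  B -> A B | a
  C -> T0 T0 | a
  T0 -> b
  X1 -> T0 C
  X2 -> T0 A

CYK fill (cells [i..j] with 0 ≤ i ≤ j ≤ 2 only):
  T[0,0] 'b' = {A,S,T0}  orig:{A,S}
  T[1,1] 'b' = {A,S,T0}  orig:{A,S}
  T[2,2] 'b' = {A,S,T0}  orig:{A,S}
  T[0,1] 'bb' = {A,C,S,X2}  orig:{A,C,S}
  T[1,2] 'bb' = {A,C,S,X2}  orig:{A,C,S}
  T[0,2] 'bbb' = {A,S,X1,X2}  orig:{A,S}

Original NTs in T[0,2] deriving "bbb": ["A", "S"]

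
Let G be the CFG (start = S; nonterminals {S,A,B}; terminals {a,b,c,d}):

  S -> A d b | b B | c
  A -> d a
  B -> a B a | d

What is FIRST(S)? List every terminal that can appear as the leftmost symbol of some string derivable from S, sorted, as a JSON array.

Compute FIRST by fixpoint:
[1]
  A via A→d a: +{d}
  B via B→a B a: +{a}
  B via B→d: +{d}
  S via S→A d b: +{d}
  S via S→b B: +{b}
  S via S→c: +{c}
  FIRST[S]={b,c,d}  FIRST[A]={d}  FIRST[B]={a,d}
[2] — fixpoint
  FIRST[S]={b,c,d}  FIRST[A]={d}  FIRST[B]={a,d}

FIRST(S) = ["b", "c", "d"]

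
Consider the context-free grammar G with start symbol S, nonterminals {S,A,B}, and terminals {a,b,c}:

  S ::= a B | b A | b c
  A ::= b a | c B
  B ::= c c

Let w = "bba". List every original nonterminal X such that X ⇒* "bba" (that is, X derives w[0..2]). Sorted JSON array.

CNF form of G:
  S -> T0 A | T0 T2 | T1 B
  A -> T0 T1 | T2 B
  B -> T2 T2
  T0 -> b
  T1 -> a
  T2 -> c

CYK fill (cells [i..j] with 0 ≤ i ≤ j ≤ 2 only):
  cell(0,0) b: {T0}  orig:{}
  cell(1,1) b: {T0}  orig:{}
  cell(2,2) a: {T1}  orig:{}
  cell(0,1) bb: ∅
  cell(1,2) ba: {A}
  cell(0,2) bba: {S}

Original NTs in T[0,2] deriving "bba": ["S"]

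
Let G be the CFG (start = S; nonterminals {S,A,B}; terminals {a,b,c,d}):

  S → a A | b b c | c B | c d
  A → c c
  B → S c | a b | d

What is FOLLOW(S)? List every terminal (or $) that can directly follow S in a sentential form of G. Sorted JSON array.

FIRST sets, iterate to fixpoint:
pass 1:
  A via A→c c: +{c}
  B via B→a b: +{a}
  B via B→d: +{d}
  S via S→a A: +{a}
  S via S→b b c: +{b}
  S via S→c B: +{c}
  FIRST(S)={a,b,c}  FIRST(A)={c}  FIRST(B)={a,d}
pass 2:
  B via B→S c: +{b,c}
  FIRST(S)={a,b,c}  FIRST(A)={c}  FIRST(B)={a,b,c,d}
pass 3: done
  FIRST(S)={a,b,c}  FIRST(A)={c}  FIRST(B)={a,b,c,d}

FOLLOW iteration:
seed FOLLOW(S) with $
[1]
  B→S c: FOLLOW(S) ⊇ FIRST(c) = {c}; new: +{c}
  S→a A: FOLLOW(A) ⊇ FOLLOW(S) ⊇ {$,c}; new: +{$,c}
  S→c B: FOLLOW(B) ⊇ FOLLOW(S) ⊇ {$,c}; new: +{$,c}
  FOLLOW(S)={$,c}  FOLLOW(A)={$,c}  FOLLOW(B)={$,c}
[2] — fixpoint
  FOLLOW(S)={$,c}  FOLLOW(A)={$,c}  FOLLOW(B)={$,c}

FOLLOW(S) = ["$", "c"]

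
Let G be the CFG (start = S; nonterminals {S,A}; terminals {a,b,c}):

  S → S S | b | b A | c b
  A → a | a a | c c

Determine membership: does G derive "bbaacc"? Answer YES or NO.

CNF form of G:
  S -> S S | T1 T2 | T2 A | b
  A -> T0 T0 | T1 T1 | a
  T0 -> a
  T1 -> c
  T2 -> b

CYK fill:
  [0..0]={S,T2}  "b"  orig:{S}
  [1..1]={S,T2}  "b"  orig:{S}
  [2..2]={A,T0}  "a"  orig:{A}
  [3..3]={A,T0}  "a"  orig:{A}
  [4..4]={T1}  "c"  orig:{}
  [5..5]={T1}  "c"  orig:{}
  [0..1]={S}  "bb"
  [1..2]={S}  "ba"
  [2..3]={A}  "aa"
  [3..4]=∅  "ac"
  [4..5]={A}  "cc"
  [0..2]={S}  "bba"
  [1..3]={S}  "baa"
  [2..4]=∅  "aac"
  [3..5]=∅  "acc"
  [0..3]={S}  "bbaa"
  [1..4]=∅  "baac"
  [2..5]=∅  "aacc"
  [0..4]=∅  "bbaac"
  [1..5]=∅  "baacc"
  [0..5]=∅  "bbaacc"

S ∉ T[0,5] ⇒ NO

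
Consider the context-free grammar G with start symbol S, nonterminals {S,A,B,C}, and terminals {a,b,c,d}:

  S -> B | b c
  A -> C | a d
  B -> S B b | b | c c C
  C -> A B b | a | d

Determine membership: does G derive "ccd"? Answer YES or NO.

CNF form of G:
  S -> S X8 | T0 T3 | T3 X9 | b
  A -> A X4 | T1 T2 | a | d
  B -> S X5 | T3 X6 | b
  C -> A X7 | a | d
  T0 -> b
  T1 -> a
  T2 -> d
  T3 -> c
  X4 -> B T0
  X5 -> B T0
  X6 -> T3 C
  X7 -> B T0
  X8 -> B T0
  X9 -> T3 C

CYK fill:
  [0..0]={T3}  "c"  orig:{}
  [1..1]={T3}  "c"  orig:{}
  [2..2]={A,C,T2}  "d"  orig:{A,C}
  [0..1]=∅  "cc"
  [1..2]={X6,X9}  "cd"  orig:{}
  [0..2]={B,S}  "ccd"

S ∈ T[0,2] ⇒ YES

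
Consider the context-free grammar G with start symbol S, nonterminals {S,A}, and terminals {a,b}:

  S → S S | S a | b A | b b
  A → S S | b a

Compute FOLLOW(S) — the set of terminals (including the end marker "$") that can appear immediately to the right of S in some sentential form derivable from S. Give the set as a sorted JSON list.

Compute FIRST by fixpoint:
iter 1:
  A via A→b a: +{b}
  S via S→b A: +{b}
  S: {b}  A: {b}
iter 2: (no change)
  S: {b}  A: {b}

FOLLOW sets:
initialize: $ ∈ FOLLOW(S)
pass 1:
  A→S S: FOLLOW(S) ⊇ FIRST(S) = {b}; new: +{b}
  S→S a: FOLLOW(S) ⊇ FIRST(a) = {a}; new: +{a}
  S→b A: FOLLOW(A) ⊇ FOLLOW(S) ⊇ {$,a,b}; new: +{$,a,b}
  FOLLOW(S)={$,a,b}  FOLLOW(A)={$,a,b}
pass 2: (stable)
  FOLLOW(S)={$,a,b}  FOLLOW(A)={$,a,b}

FOLLOW(S) = ["$", "a", "b"]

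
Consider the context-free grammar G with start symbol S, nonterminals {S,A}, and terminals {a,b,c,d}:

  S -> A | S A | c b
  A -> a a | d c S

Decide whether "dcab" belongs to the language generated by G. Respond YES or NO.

CNF form of G:
  S -> S A | T0 T0 | T1 X5 | T2 T3
  A -> T0 T0 | T1 X4
  T0 -> a
  T1 -> d
  T2 -> c
  T3 -> b
  X4 -> T2 S
  X5 -> T2 S

Fill CYK table bottom-up:
  [0..0]={T1}  "d"  orig:{}
  [1..1]={T2}  "c"  orig:{}
  [2..2]={T0}  "a"  orig:{}
  [3..3]={T3}  "b"  orig:{}
  [0..1]=∅  "dc"
  [1..2]=∅  "ca"
  [2..3]=∅  "ab"
  [0..2]=∅  "dca"
  [1..3]=∅  "cab"
  [0..3]=∅  "dcab"

S ∉ T[0,3] ⇒ NO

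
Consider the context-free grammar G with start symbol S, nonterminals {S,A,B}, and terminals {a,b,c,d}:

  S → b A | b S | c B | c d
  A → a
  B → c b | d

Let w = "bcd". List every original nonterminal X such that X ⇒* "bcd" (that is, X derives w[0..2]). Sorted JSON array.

Convert to CNF:
  S -> T0 B | T0 T2 | T1 A | T1 S
  A -> a
  B -> T0 T1 | d
  T0 -> c
  T1 -> b
  T2 -> d

CYK table (by increasing span) — only the sub-triangle for w[0..2]:
  [0..0]={T1}  "b"  orig:{}
  [1..1]={T0}  "c"  orig:{}
  [2..2]={B,T2}  "d"  orig:{B}
  [0..1]=∅  "bc"
  [1..2]={S}  "cd"
  [0..2]={S}  "bcd"

Original NTs in T[0,2] deriving "bcd": ["S"]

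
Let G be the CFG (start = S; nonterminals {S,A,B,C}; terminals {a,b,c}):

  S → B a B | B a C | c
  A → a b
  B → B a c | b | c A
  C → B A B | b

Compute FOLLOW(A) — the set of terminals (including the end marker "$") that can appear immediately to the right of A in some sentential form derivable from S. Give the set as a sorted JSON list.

FIRST iteration:
round 1:
  A via A→a b: +{a}
  B via B→b: +{b}
  B via B→c A: +{c}
  C via C→B A B: +{b,c}
  S via S→B a B: +{b,c}
  FIRST(S)={b,c}  FIRST(A)={a}  FIRST(B)={b,c}  FIRST(C)={b,c}
round 2: done
  FIRST(S)={b,c}  FIRST(A)={a}  FIRST(B)={b,c}  FIRST(C)={b,c}

FOLLOW sets:
FOLLOW(S) := {$}
round 1:
  B→B a c: FOLLOW(B) ⊇ FIRST(a) = {a}; new: +{a}
  B→c A: FOLLOW(A) ⊇ FOLLOW(B) ⊇ {a}; new: +{a}
  C→B A B: FOLLOW(A) ⊇ FIRST(B) = {b,c}; new: +{b,c}
  S→B a B: FOLLOW(B) ⊇ FOLLOW(S) ⊇ {$}; new: +{$}
  S→B a C: FOLLOW(C) ⊇ FOLLOW(S) ⊇ {$}; new: +{$}
  FOLLOW(S)={$}  FOLLOW(A)={a,b,c}  FOLLOW(B)={$,a}  FOLLOW(C)={$}
round 2:
  B→c A: FOLLOW(A) ⊇ FOLLOW(B) ⊇ {$,a}; new: +{$}
  FOLLOW(S)={$}  FOLLOW(A)={$,a,b,c}  FOLLOW(B)={$,a}  FOLLOW(C)={$}
round 3: (no change)
  FOLLOW(S)={$}  FOLLOW(A)={$,a,b,c}  FOLLOW(B)={$,a}  FOLLOW(C)={$}

FOLLOW(A) = ["$", "a", "b", "c"]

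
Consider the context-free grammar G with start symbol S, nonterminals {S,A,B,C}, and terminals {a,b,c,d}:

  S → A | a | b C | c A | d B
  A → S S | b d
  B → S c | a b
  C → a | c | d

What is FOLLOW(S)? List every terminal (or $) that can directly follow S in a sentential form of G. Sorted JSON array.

FIRST iteration:
[1]
  A via A→b d: +{b}
  B via B→a b: +{a}
  C via C→a: +{a}
  C via C→c: +{c}
  C via C→d: +{d}
  S via S→A: +{b}
  S via S→a: +{a}
  S via S→c A: +{c}
  S via S→d B: +{d}
  FIRST(S)={a,b,c,d}  FIRST(A)={b}  FIRST(B)={a}  FIRST(C)={a,c,d}
[2]
  A via A→S S: +{a,c,d}
  B via B→S c: +{b,c,d}
  FIRST(S)={a,b,c,d}  FIRST(A)={a,b,c,d}  FIRST(B)={a,b,c,d}  FIRST(C)={a,c,d}
[3] (no change)
  FIRST(S)={a,b,c,d}  FIRST(A)={a,b,c,d}  FIRST(B)={a,b,c,d}  FIRST(C)={a,c,d}

FOLLOW iteration:
seed FOLLOW(S) with $
pass 1:
  A→S S: FOLLOW(S) ⊇ FIRST(S) = {a,b,c,d}; new: +{a,b,c,d}
  S→A: FOLLOW(A) ⊇ FOLLOW(S) ⊇ {$,a,b,c,d}; new: +{$,a,b,c,d}
  S→b C: FOLLOW(C) ⊇ FOLLOW(S) ⊇ {$,a,b,c,d}; new: +{$,a,b,c,d}
  S→d B: FOLLOW(B) ⊇ FOLLOW(S) ⊇ {$,a,b,c,d}; new: +{$,a,b,c,d}
  FOLLOW[S]={$,a,b,c,d}  FOLLOW[A]={$,a,b,c,d}  FOLLOW[B]={$,a,b,c,d}  FOLLOW[C]={$,a,b,c,d}
pass 2: done
  FOLLOW[S]={$,a,b,c,d}  FOLLOW[A]={$,a,b,c,d}  FOLLOW[B]={$,a,b,c,d}  FOLLOW[C]={$,a,b,c,d}

FOLLOW(S) = ["$", "a", "b", "c", "d"]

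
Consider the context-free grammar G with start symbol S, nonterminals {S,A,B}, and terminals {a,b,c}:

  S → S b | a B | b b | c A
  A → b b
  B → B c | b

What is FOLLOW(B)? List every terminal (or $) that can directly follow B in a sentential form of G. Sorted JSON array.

FIRST sets, iterate to fixpoint:
round 1:
  A via A→b b: +{b}
  B via B→b: +{b}
  S via S→a B: +{a}
  S via S→b b: +{b}
  S via S→c A: +{c}
  FIRST[S]={a,b,c}  FIRST[A]={b}  FIRST[B]={b}
round 2: — fixpoint
  FIRST[S]={a,b,c}  FIRST[A]={b}  FIRST[B]={b}

FOLLOW sets:
seed FOLLOW(S) with $
pass 1:
  B→B c: FOLLOW(B) ⊇ FIRST(c) = {c}; new: +{c}
  S→S b: FOLLOW(S) ⊇ FIRST(b) = {b}; new: +{b}
  S→a B: FOLLOW(B) ⊇ FOLLOW(S) ⊇ {$,b}; new: +{$,b}
  S→c A: FOLLOW(A) ⊇ FOLLOW(S) ⊇ {$,b}; new: +{$,b}
  FOLLOW[S]={$,b}  FOLLOW[A]={$,b}  FOLLOW[B]={$,b,c}
pass 2: — fixpoint
  FOLLOW[S]={$,b}  FOLLOW[A]={$,b}  FOLLOW[B]={$,b,c}

FOLLOW(B) = ["$", "b", "c"]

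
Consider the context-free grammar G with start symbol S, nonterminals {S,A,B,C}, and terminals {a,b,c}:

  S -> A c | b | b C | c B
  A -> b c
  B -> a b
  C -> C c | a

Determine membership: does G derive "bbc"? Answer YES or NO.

Convert to CNF:
  S -> A T1 | T0 C | T1 B | b
  A -> T0 T1
  B -> T2 T0
  C -> C T1 | a
  T0 -> b
  T1 -> c
  T2 -> a

CYK fill:
  [0..0]={S,T0}  "b"  orig:{S}
  [1..1]={S,T0}  "b"  orig:{S}
  [2..2]={T1}  "c"  orig:{}
  [0..1]=∅  "bb"
  [1..2]={A}  "bc"
  [0..2]=∅  "bbc"

S ∉ T[0,2] ⇒ NO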